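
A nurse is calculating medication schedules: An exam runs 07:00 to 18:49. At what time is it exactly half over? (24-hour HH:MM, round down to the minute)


Start time: 07:00 = 420 minutes from midnight
End time: 18:49 = 1129 minutes from midnight
Sum: 420 + 1129 = 1549
Midpoint: 1549 / 2 = 774 minutes
Convert: 774 / 60 = 12 hours, 54 minutes
Result: 12:54

12:54


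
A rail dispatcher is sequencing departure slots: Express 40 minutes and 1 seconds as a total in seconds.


Minutes: 40
Seconds: 1
Convert minutes to seconds: 40 x 60 = 2400
Add remaining seconds: 2400 + 1 = 2401

2401


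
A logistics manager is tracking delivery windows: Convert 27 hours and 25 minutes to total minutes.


Hours: 27
Minutes: 25
Convert hours to minutes: 27 x 60 = 1620
Add remaining minutes: 1620 + 25 = 1645

1645


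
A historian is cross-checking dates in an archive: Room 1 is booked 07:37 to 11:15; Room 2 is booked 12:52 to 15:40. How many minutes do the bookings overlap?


Interval A: [457, 675] minutes from midnight
Interval B: [772, 940] minutes from midnight
Overlap start = max(457, 772) = 772
Overlap end = min(675, 940) = 675
End <= start, so the intervals do not overlap: 0 minutes

0


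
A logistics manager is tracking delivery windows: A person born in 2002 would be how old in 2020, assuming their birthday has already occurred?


Birth year: 2002
Current year: 2020
Age = current year - birth year
Age = 2020 - 2002 = 18

18


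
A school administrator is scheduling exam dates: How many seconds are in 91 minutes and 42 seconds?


Minutes: 91
Extra seconds: 42
Seconds per minute: 60
Minutes to seconds: 91 x 60 = 5460
Total: 5460 + 42 = 5502

5502


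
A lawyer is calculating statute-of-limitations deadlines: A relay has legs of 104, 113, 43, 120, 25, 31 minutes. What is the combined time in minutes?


Durations: 104, 113, 43, 120, 25, 31
Running sum: 104
+ 113 = 217
+ 43 = 260
+ 120 = 380
+ 25 = 405
+ 31 = 436
Total duration: 436 minutes
That is 7 hours and 16 minutes

436


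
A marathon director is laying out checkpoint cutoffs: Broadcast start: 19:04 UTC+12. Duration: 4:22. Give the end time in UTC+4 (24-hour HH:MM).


Start: 19:04 in UTC+12
Step 1 - add duration:
  minutes: 4 + 22 = 26
  hours: 19 + 4 + 0 = 23
  end in UTC+12: 23:26
Step 2 - convert UTC+12 -> UTC+4:
  offset difference: 4 - (12) = -8 hours
  23 + (-8) = 15 -> mod 24 = 15
Result: 15:26 in UTC+4

15:26


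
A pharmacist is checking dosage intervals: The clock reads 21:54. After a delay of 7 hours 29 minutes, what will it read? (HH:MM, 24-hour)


Start time: 21:54
Adding: 7 hours 29 minutes
Minutes: 54 + 29 = 83
Minute overflow: 83 >= 60, so carry 1 hour, minutes = 23
Hours: 21 + 7 + 1 = 29
Hour wraparound: 29 mod 24 = 5
Result: 05:23

05:23


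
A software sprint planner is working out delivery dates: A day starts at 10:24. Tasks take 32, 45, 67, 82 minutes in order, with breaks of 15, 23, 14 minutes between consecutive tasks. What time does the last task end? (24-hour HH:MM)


Start: 10:24 = 624 min from midnight
  after task 1 (32 min): 10:56
  after break (15 min): 11:11
  after task 2 (45 min): 11:56
  after break (23 min): 12:19
  after task 3 (67 min): 13:26
  after break (14 min): 13:40
  after task 4 (82 min): 15:02
Total elapsed: 278 minutes
End time: 15:02

15:02


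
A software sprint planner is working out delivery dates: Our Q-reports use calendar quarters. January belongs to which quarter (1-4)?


Month: January (month 1)
Q1: January-March (months 1-3)
Q2: April-June (months 4-6)
Q3: July-September (months 7-9)
Q4: October-December (months 10-12)
Month 1 falls in Q1

1


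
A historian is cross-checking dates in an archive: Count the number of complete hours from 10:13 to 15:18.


Start: 10:13
End: 15:18
Hour difference: 15 - 10 = 5 hours
Minute difference: 18 - 13 = 5 minutes
Total minutes: 305
Complete hours: 305 / 60 = 5 (remainder 5)

5


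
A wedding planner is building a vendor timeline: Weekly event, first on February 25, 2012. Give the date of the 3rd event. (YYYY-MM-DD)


First occurrence: 2012-02-25 (occurrence 1)
Each occurrence is 7 days after the previous.
Occurrence 3 is 2 weeks after the first.
2 weeks = 14 days
2012-02-25 + 14 days = 2012-03-10

2012-03-10


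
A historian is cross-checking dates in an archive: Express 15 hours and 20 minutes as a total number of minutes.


Hours: 15
Extra minutes: 20
Minutes per hour: 60
Hours to minutes: 15 x 60 = 900
Total: 900 + 20 = 920

920


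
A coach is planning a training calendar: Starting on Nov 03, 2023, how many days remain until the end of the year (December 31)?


Start: November 03, 2023
End: December 31, 2023
Days left in November: 27
December: 31
Sum of remaining months: 31
Total: 27 + 31 = 58

58


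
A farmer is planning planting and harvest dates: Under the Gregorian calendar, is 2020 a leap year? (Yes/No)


Year: 2020
Divisible by 4? 2020 / 4 = 505.0 -> Yes
Divisible by 100? 2020 / 100 = 20.2 -> No
Divisible by 4 but not 100, so it IS a leap year

Yes


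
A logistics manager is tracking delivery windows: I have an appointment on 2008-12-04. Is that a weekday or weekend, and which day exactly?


Date: 2008-12-04
January 1, 2008 is a Tuesday
Day of year: 339
Offset from Jan 1: 338 days
338 mod 7 = 2
Result: Thursday

Thursday


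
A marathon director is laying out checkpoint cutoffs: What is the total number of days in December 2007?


Month: December
Year: 2007
December is a 31-day month
Total: 31 days

31


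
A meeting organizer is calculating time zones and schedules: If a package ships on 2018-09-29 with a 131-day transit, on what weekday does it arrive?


Start: 2018-09-29 (Saturday)
Step 1 - find target date: add 131 days
  2018-09-29 + 131 days = 2019-02-07
Step 2 - day of week:
  131 mod 7 = 5
  Saturday + 5 days -> Thursday
Result: Thursday (2019-02-07)

Thursday


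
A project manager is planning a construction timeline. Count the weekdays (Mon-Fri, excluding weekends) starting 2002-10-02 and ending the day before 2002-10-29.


Start: 2002-10-02 (Wednesday)
End (exclusive): 2002-10-29 (Tuesday)
Total calendar days: 27
Full weeks: 27 // 7 = 3 -> 15 weekdays
Remaining 6 days starting on Wednesday:
  Wed(w), Thu(w), Fri(w), Sat(-), Sun(-), Mon(w) -> 4 weekdays
Total business days: 15 + 4 = 19

19


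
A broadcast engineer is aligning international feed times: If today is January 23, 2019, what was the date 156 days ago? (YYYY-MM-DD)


Start: 2019-01-23
Subtracting 156 days
Days already passed in January: 23
After going back through January: 133 more days to subtract
December 2018: 31 days, 102 remaining
November 2018: 30 days, 72 remaining
October 2018: 31 days, 41 remaining
September 2018: 30 days, 11 remaining
Result: 2018-08-20

2018-08-20


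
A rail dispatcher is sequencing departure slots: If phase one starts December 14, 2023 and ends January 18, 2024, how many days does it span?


Start date: 2023-12-14
End date: 2024-01-18
Dec 2023: +18 days
Jan 2024: +17 days
Total: 35 days

35


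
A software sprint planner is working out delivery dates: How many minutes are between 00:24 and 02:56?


Start time: 00:24 = 24 minutes from midnight
End time: 02:56 = 176 minutes from midnight
Difference: 176 - 24 = 152 minutes
That is 2 hours and 32 minutes

152


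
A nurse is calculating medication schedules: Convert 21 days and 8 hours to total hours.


Days: 21
Extra hours: 8
Hours per day: 24
Days to hours: 21 x 24 = 504
Total: 504 + 8 = 512

512


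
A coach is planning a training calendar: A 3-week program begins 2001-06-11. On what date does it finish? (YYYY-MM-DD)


Start: 2001-06-11
Weeks to add: 3
Convert to days: 3 x 7 = 21 days
Add 21 days to 2001-06-11
Result: 2001-07-02

2001-07-02


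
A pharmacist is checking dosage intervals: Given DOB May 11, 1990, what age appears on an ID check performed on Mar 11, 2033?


Birth: 1990-05-11
Reference: 2033-03-11
Year difference: 2033 - 1990 = 43
Has birthday (05-11) occurred by 03-11? No
Birthday not yet reached this year -> subtract 1
Age in full years: 42

42


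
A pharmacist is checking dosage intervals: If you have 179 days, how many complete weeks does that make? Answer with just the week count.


Total days: 179
Days per week: 7
Division: 179 / 7 = 25 remainder 4
Complete weeks: 25
Remaining days: 4

25


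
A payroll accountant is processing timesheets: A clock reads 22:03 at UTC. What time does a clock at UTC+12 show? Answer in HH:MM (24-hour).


Local time: 22:03 at UTC (offset 0h)
Target zone: UTC+12 (offset 12h)
Difference: 12 - (0) = 12 hours
Calculation: 22 + (12) = 34
Wraparound: (34) mod 24 = 10
Result: 10:03

10:03


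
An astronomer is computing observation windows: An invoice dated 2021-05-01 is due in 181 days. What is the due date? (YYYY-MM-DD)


Start: 2021-05-01
Adding 181 days
Days remaining in May: 30
After May: 151 days still to add
June 2021: 30 days, 121 remaining
July 2021: 31 days, 90 remaining
August 2021: 31 days, 59 remaining
September 2021: 30 days, 29 remaining
Result: 2021-10-29

2021-10-29


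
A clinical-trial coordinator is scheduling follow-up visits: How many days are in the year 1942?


Year: 1942
Check leap year rules:
Divisible by 4? No
1942 is not a leap year
Days: 365

365


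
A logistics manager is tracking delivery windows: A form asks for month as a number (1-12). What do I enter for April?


Calendar month order:
3. March
4. April <--
5. May
April is month number 4

4


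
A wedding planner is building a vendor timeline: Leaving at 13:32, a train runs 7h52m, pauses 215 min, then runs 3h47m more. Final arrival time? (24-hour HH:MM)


Depart: 13:32
Leg 1: +472 min -> 21:24
Layover: +215 min -> 00:59
Leg 2: +227 min -> 04:46
Total travel: 914 minutes = 15h 14m
Arrival: 04:46

04:46


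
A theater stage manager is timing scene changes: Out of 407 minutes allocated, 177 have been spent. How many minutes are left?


Total budget: 407 minutes
Time used: 177 minutes
Remaining: 407 - 177 = 230 minutes
Percent used: 43.5%
Percent remaining: 56.5%

230


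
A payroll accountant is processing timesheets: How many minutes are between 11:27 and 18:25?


Start time: 11:27 = 687 minutes from midnight
End time: 18:25 = 1105 minutes from midnight
Difference: 1105 - 687 = 418 minutes
That is 6 hours and 58 minutes

418


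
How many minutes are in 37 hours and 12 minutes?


Hours: 37
Minutes: 12
Convert hours to minutes: 37 x 60 = 2220
Add remaining minutes: 2220 + 12 = 2232

2232


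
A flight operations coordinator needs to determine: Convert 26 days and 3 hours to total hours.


Days: 26
Extra hours: 3
Hours per day: 24
Days to hours: 26 x 24 = 624
Total: 624 + 3 = 627

627


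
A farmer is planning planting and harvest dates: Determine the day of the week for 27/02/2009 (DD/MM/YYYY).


Date: 2009-02-27
January 1, 2009 is a Thursday
Day of year: 58
Offset from Jan 1: 57 days
57 mod 7 = 1
Result: Friday

Friday


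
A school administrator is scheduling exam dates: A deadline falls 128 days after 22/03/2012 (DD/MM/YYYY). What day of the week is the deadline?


Start: 2012-03-22 (Thursday)
Step 1 - find target date: add 128 days
  2012-03-22 + 128 days = 2012-07-28
Step 2 - day of week:
  128 mod 7 = 2
  Thursday + 2 days -> Saturday
Result: Saturday (2012-07-28)

Saturday


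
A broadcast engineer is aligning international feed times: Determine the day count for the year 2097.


Year: 2097
Check leap year rules:
Divisible by 4? No
2097 is not a leap year
Days: 365

365


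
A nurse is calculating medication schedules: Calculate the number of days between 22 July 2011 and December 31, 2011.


Start: July 22, 2011
End: December 31, 2011
Days left in July: 9
August: 31
September: 30
October: 31
November: 30
... plus remaining months
Sum of remaining months: 153
Total: 9 + 153 = 162

162


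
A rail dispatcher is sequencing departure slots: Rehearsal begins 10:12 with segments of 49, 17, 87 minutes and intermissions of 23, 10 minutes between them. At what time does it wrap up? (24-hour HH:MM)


Start: 10:12 = 612 min from midnight
  after task 1 (49 min): 11:01
  after break (23 min): 11:24
  after task 2 (17 min): 11:41
  after break (10 min): 11:51
  after task 3 (87 min): 13:18
Total elapsed: 186 minutes
End time: 13:18

13:18


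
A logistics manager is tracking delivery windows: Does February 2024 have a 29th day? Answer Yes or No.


Year: 2024
Divisible by 4? 2024 / 4 = 506.0 -> Yes
Divisible by 100? 2024 / 100 = 20.24 -> No
Divisible by 4 but not 100, so it IS a leap year

Yes


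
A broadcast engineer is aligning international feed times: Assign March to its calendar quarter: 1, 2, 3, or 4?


Month: March (month 3)
Q1: January-March (months 1-3)
Q2: April-June (months 4-6)
Q3: July-September (months 7-9)
Q4: October-December (months 10-12)
Month 3 falls in Q1

1


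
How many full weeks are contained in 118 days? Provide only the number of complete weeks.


Total days: 118
Days per week: 7
Division: 118 / 7 = 16 remainder 6
Complete weeks: 16
Remaining days: 6

16


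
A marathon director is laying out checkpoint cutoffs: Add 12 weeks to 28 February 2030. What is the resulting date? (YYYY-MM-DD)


Start: 2030-02-28
Weeks to add: 12
Convert to days: 12 x 7 = 84 days
Add 84 days to 2030-02-28
Result: 2030-05-23

2030-05-23


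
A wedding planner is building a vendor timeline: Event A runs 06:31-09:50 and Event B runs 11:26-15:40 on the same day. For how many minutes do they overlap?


Interval A: [391, 590] minutes from midnight
Interval B: [686, 940] minutes from midnight
Overlap start = max(391, 686) = 686
Overlap end = min(590, 940) = 590
End <= start, so the intervals do not overlap: 0 minutes

0


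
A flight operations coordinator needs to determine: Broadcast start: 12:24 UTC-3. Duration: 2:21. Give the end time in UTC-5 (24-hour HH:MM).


Start: 12:24 in UTC-3
Step 1 - add duration:
  minutes: 24 + 21 = 45
  hours: 12 + 2 + 0 = 14
  end in UTC-3: 14:45
Step 2 - convert UTC-3 -> UTC-5:
  offset difference: -5 - (-3) = -2 hours
  14 + (-2) = 12 -> mod 24 = 12
Result: 12:45 in UTC-5

12:45


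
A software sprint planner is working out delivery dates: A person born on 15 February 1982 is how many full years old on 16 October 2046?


Birth: 1982-02-15
Reference: 2046-10-16
Year difference: 2046 - 1982 = 64
Has birthday (02-15) occurred by 10-16? Yes
Age in full years: 64

64


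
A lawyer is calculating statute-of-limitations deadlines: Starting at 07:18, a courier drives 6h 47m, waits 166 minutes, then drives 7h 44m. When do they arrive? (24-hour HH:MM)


Depart: 07:18
Leg 1: +407 min -> 14:05
Layover: +166 min -> 16:51
Leg 2: +464 min -> 00:35
Total travel: 1037 minutes = 17h 17m
Arrival: 00:35

00:35


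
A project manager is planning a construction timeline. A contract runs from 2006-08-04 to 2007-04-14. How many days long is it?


Start date: 2006-08-04
End date: 2007-04-14
Aug 2006: +28 days
Sep 2006: +30 days
Oct 2006: +31 days
... (6 more months)
Total: 253 days

253


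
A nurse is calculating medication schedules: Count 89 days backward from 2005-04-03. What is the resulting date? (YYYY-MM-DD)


Start: 2005-04-03
Subtracting 89 days
Days already passed in April: 3
After going back through April: 86 more days to subtract
March 2005: 31 days, 55 remaining
February 2005: 28 days, 27 remaining
January 2005 has 31 days, need 27
Result: 2005-01-04

2005-01-04


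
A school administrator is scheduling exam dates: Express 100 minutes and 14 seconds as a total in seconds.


Minutes: 100
Seconds: 14
Convert minutes to seconds: 100 x 60 = 6000
Add remaining seconds: 6000 + 14 = 6014

6014


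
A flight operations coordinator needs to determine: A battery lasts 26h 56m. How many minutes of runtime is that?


Hours: 26
Extra minutes: 56
Minutes per hour: 60
Hours to minutes: 26 x 60 = 1560
Total: 1560 + 56 = 1616

1616


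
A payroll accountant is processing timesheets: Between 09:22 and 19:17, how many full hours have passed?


Start: 09:22
End: 19:17
Hour difference: 19 - 9 = 10 hours
Minute difference: 17 - 22 = -5 minutes
Total minutes: 595
Complete hours: 595 / 60 = 9 (remainder 55)

9


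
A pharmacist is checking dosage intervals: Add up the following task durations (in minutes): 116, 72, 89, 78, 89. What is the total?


Durations: 116, 72, 89, 78, 89
Running sum: 116
+ 72 = 188
+ 89 = 277
+ 78 = 355
+ 89 = 444
Total duration: 444 minutes
That is 7 hours and 24 minutes

444


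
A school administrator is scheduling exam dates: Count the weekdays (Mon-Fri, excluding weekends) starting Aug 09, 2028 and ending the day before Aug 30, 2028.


Start: 2028-08-09 (Wednesday)
End (exclusive): 2028-08-30 (Wednesday)
Total calendar days: 21
Full weeks: 21 // 7 = 3 -> 15 weekdays
Remaining 0 days starting on Wednesday:
Total business days: 15 + 0 = 15

15


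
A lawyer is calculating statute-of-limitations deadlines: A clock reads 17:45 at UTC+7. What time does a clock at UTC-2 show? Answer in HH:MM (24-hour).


Local time: 17:45 at UTC+7 (offset 7h)
Target zone: UTC-2 (offset -2h)
Difference: -2 - (7) = -9 hours
Calculation: 17 + (-9) = 8
Result: 08:45

08:45


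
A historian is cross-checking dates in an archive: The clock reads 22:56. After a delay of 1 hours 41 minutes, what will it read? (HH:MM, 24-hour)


Start time: 22:56
Adding: 1 hours 41 minutes
Minutes: 56 + 41 = 97
Minute overflow: 97 >= 60, so carry 1 hour, minutes = 37
Hours: 22 + 1 + 1 = 24
Hour wraparound: 24 mod 24 = 0
Result: 00:37

00:37


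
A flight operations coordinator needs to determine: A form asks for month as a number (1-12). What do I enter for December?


Calendar month order:
11. November
12. December <--
December is month number 12

12


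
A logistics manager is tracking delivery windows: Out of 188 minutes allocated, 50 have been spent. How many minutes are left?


Total budget: 188 minutes
Time used: 50 minutes
Remaining: 188 - 50 = 138 minutes
Percent used: 26.6%
Percent remaining: 73.4%

138


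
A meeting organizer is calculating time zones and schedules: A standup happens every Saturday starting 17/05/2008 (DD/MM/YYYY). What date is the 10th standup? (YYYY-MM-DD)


First occurrence: 2008-05-17 (occurrence 1)
Each occurrence is 7 days after the previous.
Occurrence 10 is 9 weeks after the first.
9 weeks = 63 days
2008-05-17 + 63 days = 2008-07-19

2008-07-19


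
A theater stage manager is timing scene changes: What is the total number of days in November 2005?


Month: November
Year: 2005
November is a 30-day month
Total: 30 days

30


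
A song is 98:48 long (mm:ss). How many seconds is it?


Minutes: 98
Extra seconds: 48
Seconds per minute: 60
Minutes to seconds: 98 x 60 = 5880
Total: 5880 + 48 = 5928

5928


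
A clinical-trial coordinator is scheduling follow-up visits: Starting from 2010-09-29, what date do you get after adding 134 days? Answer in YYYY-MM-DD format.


Start: 2010-09-29
Adding 134 days
Days remaining in September: 1
After September: 133 days still to add
October 2010: 31 days, 102 remaining
November 2010: 30 days, 72 remaining
December 2010: 31 days, 41 remaining
January 2011: 31 days, 10 remaining
Result: 2011-02-10

2011-02-10


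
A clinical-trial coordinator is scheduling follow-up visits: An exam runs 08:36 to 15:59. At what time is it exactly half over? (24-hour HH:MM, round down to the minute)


Start time: 08:36 = 516 minutes from midnight
End time: 15:59 = 959 minutes from midnight
Sum: 516 + 959 = 1475
Midpoint: 1475 / 2 = 737 minutes
Convert: 737 / 60 = 12 hours, 17 minutes
Result: 12:17

12:17


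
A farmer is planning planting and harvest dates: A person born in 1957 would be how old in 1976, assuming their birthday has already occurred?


Birth year: 1957
Current year: 1976
Age = current year - birth year
Age = 1976 - 1957 = 19

19


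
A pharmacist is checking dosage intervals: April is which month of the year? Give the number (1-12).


Calendar month order:
3. March
4. April <--
5. May
April is month number 4

4


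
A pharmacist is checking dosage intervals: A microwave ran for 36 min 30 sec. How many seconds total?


Minutes: 36
Extra seconds: 30
Seconds per minute: 60
Minutes to seconds: 36 x 60 = 2160
Total: 2160 + 30 = 2190

2190


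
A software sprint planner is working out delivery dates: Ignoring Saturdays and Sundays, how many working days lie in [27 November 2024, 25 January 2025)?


Start: 2024-11-27 (Wednesday)
End (exclusive): 2025-01-25 (Saturday)
Total calendar days: 59
Full weeks: 59 // 7 = 8 -> 40 weekdays
Remaining 3 days starting on Wednesday:
  Wed(w), Thu(w), Fri(w) -> 3 weekdays
Total business days: 40 + 3 = 43

43


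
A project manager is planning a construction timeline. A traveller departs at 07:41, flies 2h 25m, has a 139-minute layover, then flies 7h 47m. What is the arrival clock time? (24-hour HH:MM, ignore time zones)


Depart: 07:41
Leg 1: +145 min -> 10:06
Layover: +139 min -> 12:25
Leg 2: +467 min -> 20:12
Total travel: 751 minutes = 12h 31m
Arrival: 20:12

20:12


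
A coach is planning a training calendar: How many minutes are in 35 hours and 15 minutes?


Hours: 35
Minutes: 15
Convert hours to minutes: 35 x 60 = 2100
Add remaining minutes: 2100 + 15 = 2115

2115


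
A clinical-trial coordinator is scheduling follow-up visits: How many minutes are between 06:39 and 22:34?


Start time: 06:39 = 399 minutes from midnight
End time: 22:34 = 1354 minutes from midnight
Difference: 1354 - 399 = 955 minutes
That is 15 hours and 55 minutes

955


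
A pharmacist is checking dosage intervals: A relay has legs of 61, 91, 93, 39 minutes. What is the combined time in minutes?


Durations: 61, 91, 93, 39
Running sum: 61
+ 91 = 152
+ 93 = 245
+ 39 = 284
Total duration: 284 minutes
That is 4 hours and 44 minutes

284


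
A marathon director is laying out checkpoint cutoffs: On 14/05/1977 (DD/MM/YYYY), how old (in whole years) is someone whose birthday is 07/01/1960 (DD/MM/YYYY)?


Birth: 1960-01-07
Reference: 1977-05-14
Year difference: 1977 - 1960 = 17
Has birthday (01-07) occurred by 05-14? Yes
Age in full years: 17

17


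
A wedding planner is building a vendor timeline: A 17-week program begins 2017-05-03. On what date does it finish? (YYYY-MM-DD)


Start: 2017-05-03
Weeks to add: 17
Convert to days: 17 x 7 = 119 days
Add 119 days to 2017-05-03
Result: 2017-08-30

2017-08-30


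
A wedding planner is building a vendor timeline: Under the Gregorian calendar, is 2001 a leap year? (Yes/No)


Year: 2001
Divisible by 4? 2001 / 4 = 500.25 -> No
Not divisible by 4, so NOT a leap year

No


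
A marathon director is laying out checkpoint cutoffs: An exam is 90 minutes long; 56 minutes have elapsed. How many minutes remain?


Total budget: 90 minutes
Time used: 56 minutes
Remaining: 90 - 56 = 34 minutes
Percent used: 62.2%
Percent remaining: 37.8%

34


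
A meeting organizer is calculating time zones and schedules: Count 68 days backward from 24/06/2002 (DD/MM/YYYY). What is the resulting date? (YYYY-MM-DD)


Start: 2002-06-24
Subtracting 68 days
Days already passed in June: 24
After going back through June: 44 more days to subtract
May 2002: 31 days, 13 remaining
April 2002 has 30 days, need 13
Result: 2002-04-17

2002-04-17


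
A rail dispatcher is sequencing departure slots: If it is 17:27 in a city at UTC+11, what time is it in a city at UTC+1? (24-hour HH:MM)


Local time: 17:27 at UTC+11 (offset 11h)
Target zone: UTC+1 (offset 1h)
Difference: 1 - (11) = -10 hours
Calculation: 17 + (-10) = 7
Result: 07:27

07:27


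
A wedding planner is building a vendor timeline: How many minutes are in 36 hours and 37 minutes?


Hours: 36
Extra minutes: 37
Minutes per hour: 60
Hours to minutes: 36 x 60 = 2160
Total: 2160 + 37 = 2197

2197


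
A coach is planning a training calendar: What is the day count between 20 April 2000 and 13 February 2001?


Start date: 2000-04-20
End date: 2001-02-13
Apr 2000: +11 days
May 2000: +31 days
Jun 2000: +30 days
... (8 more months)
Total: 299 days

299


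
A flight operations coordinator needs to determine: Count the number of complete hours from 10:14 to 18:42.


Start: 10:14
End: 18:42
Hour difference: 18 - 10 = 8 hours
Minute difference: 42 - 14 = 28 minutes
Total minutes: 508
Complete hours: 508 / 60 = 8 (remainder 28)

8


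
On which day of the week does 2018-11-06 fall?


Date: 2018-11-06
January 1, 2018 is a Monday
Day of year: 310
Offset from Jan 1: 309 days
309 mod 7 = 1
Result: Tuesday

Tuesday


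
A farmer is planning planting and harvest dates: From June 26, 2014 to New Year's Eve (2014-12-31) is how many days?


Start: June 26, 2014
End: December 31, 2014
Days left in June: 4
July: 31
August: 31
September: 30
October: 31
... plus remaining months
Sum of remaining months: 184
Total: 4 + 184 = 188

188


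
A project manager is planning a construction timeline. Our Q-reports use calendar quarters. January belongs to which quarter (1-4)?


Month: January (month 1)
Q1: January-March (months 1-3)
Q2: April-June (months 4-6)
Q3: July-September (months 7-9)
Q4: October-December (months 10-12)
Month 1 falls in Q1

1


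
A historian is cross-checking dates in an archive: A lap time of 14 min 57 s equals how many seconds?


Minutes: 14
Seconds: 57
Convert minutes to seconds: 14 x 60 = 840
Add remaining seconds: 840 + 57 = 897

897


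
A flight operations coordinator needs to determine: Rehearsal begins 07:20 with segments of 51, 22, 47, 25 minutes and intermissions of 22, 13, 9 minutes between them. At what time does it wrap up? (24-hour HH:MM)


Start: 07:20 = 440 min from midnight
  after task 1 (51 min): 08:11
  after break (22 min): 08:33
  after task 2 (22 min): 08:55
  after break (13 min): 09:08
  after task 3 (47 min): 09:55
  after break (9 min): 10:04
  after task 4 (25 min): 10:29
Total elapsed: 189 minutes
End time: 10:29

10:29


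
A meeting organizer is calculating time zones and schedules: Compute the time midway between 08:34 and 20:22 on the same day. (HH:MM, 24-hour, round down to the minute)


Start time: 08:34 = 514 minutes from midnight
End time: 20:22 = 1222 minutes from midnight
Sum: 514 + 1222 = 1736
Midpoint: 1736 / 2 = 868 minutes
Convert: 868 / 60 = 14 hours, 28 minutes
Result: 14:28

14:28


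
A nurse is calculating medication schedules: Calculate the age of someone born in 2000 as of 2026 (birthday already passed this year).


Birth year: 2000
Current year: 2026
Age = current year - birth year
Age = 2026 - 2000 = 26

26


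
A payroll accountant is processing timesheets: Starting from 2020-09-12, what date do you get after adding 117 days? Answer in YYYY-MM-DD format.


Start: 2020-09-12
Adding 117 days
Days remaining in September: 18
After September: 99 days still to add
October 2020: 31 days, 68 remaining
November 2020: 30 days, 38 remaining
December 2020: 31 days, 7 remaining
January 2021 has 31 days, need 7
Result: 2021-01-07

2021-01-07


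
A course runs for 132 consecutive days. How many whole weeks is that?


Total days: 132
Days per week: 7
Division: 132 / 7 = 18 remainder 6
Complete weeks: 18
Remaining days: 6

18


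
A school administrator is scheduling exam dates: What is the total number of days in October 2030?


Month: October
Year: 2030
October is a 31-day month
Total: 31 days

31


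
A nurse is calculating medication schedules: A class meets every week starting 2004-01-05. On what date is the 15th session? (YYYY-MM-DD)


First occurrence: 2004-01-05 (occurrence 1)
Each occurrence is 7 days after the previous.
Occurrence 15 is 14 weeks after the first.
14 weeks = 98 days
2004-01-05 + 98 days = 2004-04-12

2004-04-12


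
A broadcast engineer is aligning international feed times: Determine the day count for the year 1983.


Year: 1983
Check leap year rules:
Divisible by 4? No
1983 is not a leap year
Days: 365

365


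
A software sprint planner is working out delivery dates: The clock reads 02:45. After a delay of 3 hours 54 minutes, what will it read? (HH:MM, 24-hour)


Start time: 02:45
Adding: 3 hours 54 minutes
Minutes: 45 + 54 = 99
Minute overflow: 99 >= 60, so carry 1 hour, minutes = 39
Hours: 2 + 3 + 1 = 6
Result: 06:39

06:39


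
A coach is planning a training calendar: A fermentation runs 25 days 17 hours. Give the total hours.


Days: 25
Extra hours: 17
Hours per day: 24
Days to hours: 25 x 24 = 600
Total: 600 + 17 = 617

617


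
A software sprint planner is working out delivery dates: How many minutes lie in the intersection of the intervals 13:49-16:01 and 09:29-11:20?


Interval A: [829, 961] minutes from midnight
Interval B: [569, 680] minutes from midnight
Overlap start = max(829, 569) = 829
Overlap end = min(961, 680) = 680
End <= start, so the intervals do not overlap: 0 minutes

0


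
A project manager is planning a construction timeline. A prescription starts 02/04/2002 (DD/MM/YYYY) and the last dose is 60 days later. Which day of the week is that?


Start: 2002-04-02 (Tuesday)
Step 1 - find target date: add 60 days
  2002-04-02 + 60 days = 2002-06-01
Step 2 - day of week:
  60 mod 7 = 4
  Tuesday + 4 days -> Saturday
Result: Saturday (2002-06-01)

Saturday


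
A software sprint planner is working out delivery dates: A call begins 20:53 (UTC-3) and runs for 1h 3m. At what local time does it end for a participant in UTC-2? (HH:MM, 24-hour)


Start: 20:53 in UTC-3
Step 1 - add duration:
  minutes: 53 + 3 = 56
  hours: 20 + 1 + 0 = 21
  end in UTC-3: 21:56
Step 2 - convert UTC-3 -> UTC-2:
  offset difference: -2 - (-3) = 1 hours
  21 + (1) = 22 -> mod 24 = 22
Result: 22:56 in UTC-2

22:56


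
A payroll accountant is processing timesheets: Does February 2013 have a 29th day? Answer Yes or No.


Year: 2013
Divisible by 4? 2013 / 4 = 503.25 -> No
Not divisible by 4, so NOT a leap year

No


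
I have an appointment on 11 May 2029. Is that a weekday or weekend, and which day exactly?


Date: 2029-05-11
January 1, 2029 is a Monday
Day of year: 131
Offset from Jan 1: 130 days
130 mod 7 = 4
Result: Friday

Friday


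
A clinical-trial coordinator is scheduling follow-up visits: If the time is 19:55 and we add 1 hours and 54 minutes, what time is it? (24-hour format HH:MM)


Start time: 19:55
Adding: 1 hours 54 minutes
Minutes: 55 + 54 = 109
Minute overflow: 109 >= 60, so carry 1 hour, minutes = 49
Hours: 19 + 1 + 1 = 21
Result: 21:49

21:49


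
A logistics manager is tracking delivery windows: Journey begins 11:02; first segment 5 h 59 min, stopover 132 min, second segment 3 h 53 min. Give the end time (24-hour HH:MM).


Depart: 11:02
Leg 1: +359 min -> 17:01
Layover: +132 min -> 19:13
Leg 2: +233 min -> 23:06
Total travel: 724 minutes = 12h 4m
Arrival: 23:06

23:06


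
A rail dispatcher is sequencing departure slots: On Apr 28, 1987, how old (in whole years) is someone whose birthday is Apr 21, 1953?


Birth: 1953-04-21
Reference: 1987-04-28
Year difference: 1987 - 1953 = 34
Has birthday (04-21) occurred by 04-28? Yes
Age in full years: 34

34


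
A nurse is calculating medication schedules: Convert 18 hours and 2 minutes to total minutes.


Hours: 18
Minutes: 2
Convert hours to minutes: 18 x 60 = 1080
Add remaining minutes: 1080 + 2 = 1082

1082


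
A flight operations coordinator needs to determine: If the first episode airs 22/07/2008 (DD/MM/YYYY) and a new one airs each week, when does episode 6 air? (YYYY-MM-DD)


First occurrence: 2008-07-22 (occurrence 1)
Each occurrence is 7 days after the previous.
Occurrence 6 is 5 weeks after the first.
5 weeks = 35 days
2008-07-22 + 35 days = 2008-08-26

2008-08-26


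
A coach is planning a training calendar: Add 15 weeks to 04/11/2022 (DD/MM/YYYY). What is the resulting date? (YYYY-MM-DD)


Start: 2022-11-04
Weeks to add: 15
Convert to days: 15 x 7 = 105 days
Add 105 days to 2022-11-04
Result: 2023-02-17

2023-02-17


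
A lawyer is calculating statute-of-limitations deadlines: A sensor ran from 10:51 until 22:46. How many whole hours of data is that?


Start: 10:51
End: 22:46
Hour difference: 22 - 10 = 12 hours
Minute difference: 46 - 51 = -5 minutes
Total minutes: 715
Complete hours: 715 / 60 = 11 (remainder 55)

11


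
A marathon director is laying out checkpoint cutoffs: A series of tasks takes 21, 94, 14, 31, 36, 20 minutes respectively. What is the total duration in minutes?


Durations: 21, 94, 14, 31, 36, 20
Running sum: 21
+ 94 = 115
+ 14 = 129
+ 31 = 160
+ 36 = 196
+ 20 = 216
Total duration: 216 minutes
That is 3 hours and 36 minutes

216


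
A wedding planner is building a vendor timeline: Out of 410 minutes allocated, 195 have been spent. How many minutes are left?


Total budget: 410 minutes
Time used: 195 minutes
Remaining: 410 - 195 = 215 minutes
Percent used: 47.6%
Percent remaining: 52.4%

215


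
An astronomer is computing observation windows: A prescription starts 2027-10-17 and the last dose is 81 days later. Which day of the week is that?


Start: 2027-10-17 (Sunday)
Step 1 - find target date: add 81 days
  2027-10-17 + 81 days = 2028-01-06
Step 2 - day of week:
  81 mod 7 = 4
  Sunday + 4 days -> Thursday
Result: Thursday (2028-01-06)

Thursday


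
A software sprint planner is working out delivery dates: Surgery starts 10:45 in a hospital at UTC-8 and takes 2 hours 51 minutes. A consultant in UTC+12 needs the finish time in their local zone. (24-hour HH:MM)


Start: 10:45 in UTC-8
Step 1 - add duration:
  minutes: 45 + 51 = 96 (carry 1h)
  hours: 10 + 2 + 1 = 13
  end in UTC-8: 13:36
Step 2 - convert UTC-8 -> UTC+12:
  offset difference: 12 - (-8) = 20 hours
  13 + (20) = 33 -> mod 24 = 9
Result: 09:36 in UTC+12

09:36


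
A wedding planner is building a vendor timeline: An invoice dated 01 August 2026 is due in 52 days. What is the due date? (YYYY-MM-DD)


Start: 2026-08-01
Adding 52 days
Days remaining in August: 30
After August: 22 days still to add
September 2026 has 30 days, need 22
Result: 2026-09-22

2026-09-22


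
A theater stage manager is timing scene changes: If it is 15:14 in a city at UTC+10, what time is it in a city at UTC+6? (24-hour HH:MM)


Local time: 15:14 at UTC+10 (offset 10h)
Target zone: UTC+6 (offset 6h)
Difference: 6 - (10) = -4 hours
Calculation: 15 + (-4) = 11
Result: 11:14

11:14


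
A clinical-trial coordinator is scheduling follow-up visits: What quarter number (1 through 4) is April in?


Month: April (month 4)
Q1: January-March (months 1-3)
Q2: April-June (months 4-6)
Q3: July-September (months 7-9)
Q4: October-December (months 10-12)
Month 4 falls in Q2

2


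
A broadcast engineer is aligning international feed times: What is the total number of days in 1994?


Year: 1994
Check leap year rules:
Divisible by 4? No
1994 is not a leap year
Days: 365

365


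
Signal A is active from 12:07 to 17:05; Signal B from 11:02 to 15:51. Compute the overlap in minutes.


Interval A: [727, 1025] minutes from midnight
Interval B: [662, 951] minutes from midnight
Overlap start = max(727, 662) = 727
Overlap end = min(1025, 951) = 951
Overlap = 951 - 727 = 224 minutes

224


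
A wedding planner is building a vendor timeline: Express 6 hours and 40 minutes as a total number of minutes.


Hours: 6
Extra minutes: 40
Minutes per hour: 60
Hours to minutes: 6 x 60 = 360
Total: 360 + 40 = 400

400


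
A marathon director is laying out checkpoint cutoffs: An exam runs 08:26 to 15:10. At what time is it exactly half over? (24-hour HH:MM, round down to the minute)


Start time: 08:26 = 506 minutes from midnight
End time: 15:10 = 910 minutes from midnight
Sum: 506 + 910 = 1416
Midpoint: 1416 / 2 = 708 minutes
Convert: 708 / 60 = 11 hours, 48 minutes
Result: 11:48

11:48


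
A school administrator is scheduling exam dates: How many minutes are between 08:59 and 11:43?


Start time: 08:59 = 539 minutes from midnight
End time: 11:43 = 703 minutes from midnight
Difference: 703 - 539 = 164 minutes
That is 2 hours and 44 minutes

164


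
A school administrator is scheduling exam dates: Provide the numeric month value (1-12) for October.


Calendar month order:
9. September
10. October <--
11. November
October is month number 10

10


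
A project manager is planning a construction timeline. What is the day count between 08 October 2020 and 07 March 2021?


Start date: 2020-10-08
End date: 2021-03-07
Oct 2020: +24 days
Nov 2020: +30 days
Dec 2020: +31 days
... (3 more months)
Total: 150 days

150


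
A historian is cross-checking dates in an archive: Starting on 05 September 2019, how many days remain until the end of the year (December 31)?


Start: September 05, 2019
End: December 31, 2019
Days left in September: 25
October: 31
November: 30
December: 31
Sum of remaining months: 92
Total: 25 + 92 = 117

117


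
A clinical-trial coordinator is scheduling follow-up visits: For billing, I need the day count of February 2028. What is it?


Month: February
Year: 2028
2028 is a leap year
February has 29 days
Total: 29 days

29


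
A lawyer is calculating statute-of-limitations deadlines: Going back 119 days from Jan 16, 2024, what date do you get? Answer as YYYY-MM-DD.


Start: 2024-01-16
Subtracting 119 days
Days already passed in January: 16
After going back through January: 103 more days to subtract
December 2023: 31 days, 72 remaining
November 2023: 30 days, 42 remaining
October 2023: 31 days, 11 remaining
September 2023 has 30 days, need 11
Result: 2023-09-19

2023-09-19


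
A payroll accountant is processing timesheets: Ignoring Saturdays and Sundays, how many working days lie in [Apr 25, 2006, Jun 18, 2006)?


Start: 2006-04-25 (Tuesday)
End (exclusive): 2006-06-18 (Sunday)
Total calendar days: 54
Full weeks: 54 // 7 = 7 -> 35 weekdays
Remaining 5 days starting on Tuesday:
  Tue(w), Wed(w), Thu(w), Fri(w), Sat(-) -> 4 weekdays
Total business days: 35 + 4 = 39

39


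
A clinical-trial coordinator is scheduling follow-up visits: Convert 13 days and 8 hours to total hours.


Days: 13
Extra hours: 8
Hours per day: 24
Days to hours: 13 x 24 = 312
Total: 312 + 8 = 320

320


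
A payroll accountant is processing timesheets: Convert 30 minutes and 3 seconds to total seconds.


Minutes: 30
Extra seconds: 3
Seconds per minute: 60
Minutes to seconds: 30 x 60 = 1800
Total: 1800 + 3 = 1803

1803


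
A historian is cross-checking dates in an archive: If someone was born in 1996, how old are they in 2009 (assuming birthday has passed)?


Birth year: 1996
Current year: 2009
Age = current year - birth year
Age = 2009 - 1996 = 13

13


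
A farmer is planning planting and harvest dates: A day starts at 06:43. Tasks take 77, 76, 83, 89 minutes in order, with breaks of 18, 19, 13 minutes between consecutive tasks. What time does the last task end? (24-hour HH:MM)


Start: 06:43 = 403 min from midnight
  after task 1 (77 min): 08:00
  after break (18 min): 08:18
  after task 2 (76 min): 09:34
  after break (19 min): 09:53
  after task 3 (83 min): 11:16
  after break (13 min): 11:29
  after task 4 (89 min): 12:58
Total elapsed: 375 minutes
End time: 12:58

12:58


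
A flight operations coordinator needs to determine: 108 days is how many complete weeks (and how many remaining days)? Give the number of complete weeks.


Total days: 108
Days per week: 7
Division: 108 / 7 = 15 remainder 3
Complete weeks: 15
Remaining days: 3

15


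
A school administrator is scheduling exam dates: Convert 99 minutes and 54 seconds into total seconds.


Minutes: 99
Seconds: 54
Convert minutes to seconds: 99 x 60 = 5940
Add remaining seconds: 5940 + 54 = 5994

5994


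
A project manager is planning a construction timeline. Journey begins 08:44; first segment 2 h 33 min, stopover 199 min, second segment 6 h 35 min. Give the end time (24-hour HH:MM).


Depart: 08:44
Leg 1: +153 min -> 11:17
Layover: +199 min -> 14:36
Leg 2: +395 min -> 21:11
Total travel: 747 minutes = 12h 27m
Arrival: 21:11

21:11
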